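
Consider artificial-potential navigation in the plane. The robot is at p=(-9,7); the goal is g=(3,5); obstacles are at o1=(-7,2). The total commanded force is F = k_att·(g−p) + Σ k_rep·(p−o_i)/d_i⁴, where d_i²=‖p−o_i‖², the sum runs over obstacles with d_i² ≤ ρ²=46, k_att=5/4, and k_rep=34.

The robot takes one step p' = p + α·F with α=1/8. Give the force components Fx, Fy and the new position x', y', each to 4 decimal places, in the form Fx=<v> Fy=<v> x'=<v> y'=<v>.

F_att = 5/4·(g−p) = 5/4·(12,-2) = (15.0000,-2.5000)
o1: d²=29 ≤ ρ²=46; F_rep = 34·(-2,5)/29² = (-0.0809,0.2021)
F = F_att + ΣF_rep = (14.9191,-2.2979)
p' = p + 1/8·F = (-7.1351,6.7128)

Fx=14.9191 Fy=-2.2979 x'=-7.1351 y'=6.7128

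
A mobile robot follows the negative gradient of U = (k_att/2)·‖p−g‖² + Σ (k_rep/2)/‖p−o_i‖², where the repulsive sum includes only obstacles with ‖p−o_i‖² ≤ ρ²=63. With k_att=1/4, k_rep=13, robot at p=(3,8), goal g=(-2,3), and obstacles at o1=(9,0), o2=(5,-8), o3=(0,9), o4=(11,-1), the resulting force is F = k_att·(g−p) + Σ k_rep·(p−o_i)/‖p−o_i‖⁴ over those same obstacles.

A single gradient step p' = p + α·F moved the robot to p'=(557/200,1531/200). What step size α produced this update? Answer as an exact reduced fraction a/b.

α = 1/4

F_att = 1/4·(g−p) = 1/4·(-5,-5) = (-1.2500,-1.2500)
o1: d²=100 > ρ²=63 → inactive
o2: d²=260 > ρ²=63 → inactive
o3: d²=10 ≤ ρ²=63; F_rep = 13·(3,-1)/10² = (0.3900,-0.1300)
o4: d²=145 > ρ²=63 → inactive
F = F_att + ΣF_rep = (-0.8600,-1.3800)
Δp = p'−p = (-0.2150,-0.3450); α = Δx/Fx = (-43/200) / (-43/50) = 1/4
check: Δy/Fy = (-69/200) / (-69/50) = 1/4 ✓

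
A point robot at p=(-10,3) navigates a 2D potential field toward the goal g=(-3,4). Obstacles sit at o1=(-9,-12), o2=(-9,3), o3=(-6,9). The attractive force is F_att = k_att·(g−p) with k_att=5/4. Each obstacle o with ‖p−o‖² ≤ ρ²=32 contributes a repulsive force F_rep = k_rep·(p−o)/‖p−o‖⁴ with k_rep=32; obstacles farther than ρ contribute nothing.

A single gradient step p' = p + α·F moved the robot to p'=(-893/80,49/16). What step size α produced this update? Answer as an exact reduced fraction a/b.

F_att = 5/4·(g−p) = 5/4·(7,1) = (8.7500,1.2500)
o1: d²=226 > ρ²=32 → inactive
o2: d²=1 ≤ ρ²=32; F_rep = 32·(-1,0)/1² = (-32.0000,0.0000)
o3: d²=52 > ρ²=32 → inactive
F = F_att + ΣF_rep = (-23.2500,1.2500)
Δp = p'−p = (-1.1625,0.0625); α = Δx/Fx = (-93/80) / (-93/4) = 1/20
check: Δy/Fy = (1/16) / (5/4) = 1/20 ✓

α = 1/20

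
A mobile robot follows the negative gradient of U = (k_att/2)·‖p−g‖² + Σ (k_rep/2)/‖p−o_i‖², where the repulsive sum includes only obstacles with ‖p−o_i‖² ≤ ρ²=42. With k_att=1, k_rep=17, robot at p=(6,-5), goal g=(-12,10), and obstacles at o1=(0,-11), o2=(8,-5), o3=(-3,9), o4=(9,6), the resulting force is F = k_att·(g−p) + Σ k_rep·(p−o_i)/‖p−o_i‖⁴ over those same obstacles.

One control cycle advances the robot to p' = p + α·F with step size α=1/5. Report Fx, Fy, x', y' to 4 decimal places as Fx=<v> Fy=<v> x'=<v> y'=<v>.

Fx=-20.1250 Fy=15.0000 x'=1.9750 y'=-2.0000

F_att = 1·(g−p) = 1·(-18,15) = (-18.0000,15.0000)
o1: d²=72 > ρ²=42 → inactive
o2: d²=4 ≤ ρ²=42; F_rep = 17·(-2,0)/4² = (-2.1250,0.0000)
o3: d²=277 > ρ²=42 → inactive
o4: d²=130 > ρ²=42 → inactive
F = F_att + ΣF_rep = (-20.1250,15.0000)
p' = p + 1/5·F = (1.9750,-2.0000)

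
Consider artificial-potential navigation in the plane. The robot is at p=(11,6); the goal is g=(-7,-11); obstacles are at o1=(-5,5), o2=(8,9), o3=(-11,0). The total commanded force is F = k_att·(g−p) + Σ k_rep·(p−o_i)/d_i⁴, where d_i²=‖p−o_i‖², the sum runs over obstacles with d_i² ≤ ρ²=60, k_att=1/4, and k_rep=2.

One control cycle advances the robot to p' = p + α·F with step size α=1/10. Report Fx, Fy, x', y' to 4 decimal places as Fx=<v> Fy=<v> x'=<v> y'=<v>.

F_att = 1/4·(g−p) = 1/4·(-18,-17) = (-4.5000,-4.2500)
o1: d²=257 > ρ²=60 → inactive
o2: d²=18 ≤ ρ²=60; F_rep = 2·(3,-3)/18² = (0.0185,-0.0185)
o3: d²=520 > ρ²=60 → inactive
F = F_att + ΣF_rep = (-4.4815,-4.2685)
p' = p + 1/10·F = (10.5519,5.5731)

Fx=-4.4815 Fy=-4.2685 x'=10.5519 y'=5.5731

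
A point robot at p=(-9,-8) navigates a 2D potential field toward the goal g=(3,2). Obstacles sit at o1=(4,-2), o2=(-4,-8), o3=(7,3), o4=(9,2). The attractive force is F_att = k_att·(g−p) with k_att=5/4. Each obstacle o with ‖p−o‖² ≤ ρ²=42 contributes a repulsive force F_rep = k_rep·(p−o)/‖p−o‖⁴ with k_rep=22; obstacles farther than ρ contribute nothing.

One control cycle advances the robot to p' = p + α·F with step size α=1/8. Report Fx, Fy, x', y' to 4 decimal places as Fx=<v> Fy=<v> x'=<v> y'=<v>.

F_att = 5/4·(g−p) = 5/4·(12,10) = (15.0000,12.5000)
o1: d²=205 > ρ²=42 → inactive
o2: d²=25 ≤ ρ²=42; F_rep = 22·(-5,0)/25² = (-0.1760,0.0000)
o3: d²=377 > ρ²=42 → inactive
o4: d²=424 > ρ²=42 → inactive
F = F_att + ΣF_rep = (14.8240,12.5000)
p' = p + 1/8·F = (-7.1470,-6.4375)

Fx=14.8240 Fy=12.5000 x'=-7.1470 y'=-6.4375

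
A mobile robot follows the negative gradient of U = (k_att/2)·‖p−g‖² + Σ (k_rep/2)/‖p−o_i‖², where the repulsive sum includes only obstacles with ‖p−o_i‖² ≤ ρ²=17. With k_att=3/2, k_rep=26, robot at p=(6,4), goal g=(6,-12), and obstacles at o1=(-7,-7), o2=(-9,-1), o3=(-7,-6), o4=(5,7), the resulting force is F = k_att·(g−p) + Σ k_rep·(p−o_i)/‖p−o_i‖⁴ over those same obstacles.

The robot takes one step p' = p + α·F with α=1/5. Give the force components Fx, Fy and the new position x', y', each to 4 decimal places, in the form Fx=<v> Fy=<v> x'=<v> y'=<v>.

F_att = 3/2·(g−p) = 3/2·(0,-16) = (0.0000,-24.0000)
o1: d²=290 > ρ²=17 → inactive
o2: d²=250 > ρ²=17 → inactive
o3: d²=269 > ρ²=17 → inactive
o4: d²=10 ≤ ρ²=17; F_rep = 26·(1,-3)/10² = (0.2600,-0.7800)
F = F_att + ΣF_rep = (0.2600,-24.7800)
p' = p + 1/5·F = (6.0520,-0.9560)

Fx=0.2600 Fy=-24.7800 x'=6.0520 y'=-0.9560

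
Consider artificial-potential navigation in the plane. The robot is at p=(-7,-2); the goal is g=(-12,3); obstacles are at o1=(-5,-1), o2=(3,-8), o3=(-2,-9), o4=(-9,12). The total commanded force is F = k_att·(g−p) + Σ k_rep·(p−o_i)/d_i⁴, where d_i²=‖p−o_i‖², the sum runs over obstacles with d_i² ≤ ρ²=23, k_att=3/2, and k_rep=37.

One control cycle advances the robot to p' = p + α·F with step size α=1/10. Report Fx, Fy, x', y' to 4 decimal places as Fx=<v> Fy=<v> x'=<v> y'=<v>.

Fx=-10.4600 Fy=6.0200 x'=-8.0460 y'=-1.3980

F_att = 3/2·(g−p) = 3/2·(-5,5) = (-7.5000,7.5000)
o1: d²=5 ≤ ρ²=23; F_rep = 37·(-2,-1)/5² = (-2.9600,-1.4800)
o2: d²=136 > ρ²=23 → inactive
o3: d²=74 > ρ²=23 → inactive
o4: d²=200 > ρ²=23 → inactive
F = F_att + ΣF_rep = (-10.4600,6.0200)
p' = p + 1/10·F = (-8.0460,-1.3980)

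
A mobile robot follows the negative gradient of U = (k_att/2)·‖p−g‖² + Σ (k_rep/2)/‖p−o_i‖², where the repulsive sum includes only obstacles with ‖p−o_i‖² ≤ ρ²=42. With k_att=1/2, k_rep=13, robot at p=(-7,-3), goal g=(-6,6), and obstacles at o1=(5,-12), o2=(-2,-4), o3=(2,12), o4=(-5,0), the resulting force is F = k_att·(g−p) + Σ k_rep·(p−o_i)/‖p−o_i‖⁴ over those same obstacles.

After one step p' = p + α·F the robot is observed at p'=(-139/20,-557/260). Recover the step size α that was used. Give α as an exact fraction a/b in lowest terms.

F_att = 1/2·(g−p) = 1/2·(1,9) = (0.5000,4.5000)
o1: d²=225 > ρ²=42 → inactive
o2: d²=26 ≤ ρ²=42; F_rep = 13·(-5,1)/26² = (-0.0962,0.0192)
o3: d²=306 > ρ²=42 → inactive
o4: d²=13 ≤ ρ²=42; F_rep = 13·(-2,-3)/13² = (-0.1538,-0.2308)
F = F_att + ΣF_rep = (0.2500,4.2885)
Δp = p'−p = (0.0500,0.8577); α = Δx/Fx = (1/20) / (1/4) = 1/5
check: Δy/Fy = (223/260) / (223/52) = 1/5 ✓

α = 1/5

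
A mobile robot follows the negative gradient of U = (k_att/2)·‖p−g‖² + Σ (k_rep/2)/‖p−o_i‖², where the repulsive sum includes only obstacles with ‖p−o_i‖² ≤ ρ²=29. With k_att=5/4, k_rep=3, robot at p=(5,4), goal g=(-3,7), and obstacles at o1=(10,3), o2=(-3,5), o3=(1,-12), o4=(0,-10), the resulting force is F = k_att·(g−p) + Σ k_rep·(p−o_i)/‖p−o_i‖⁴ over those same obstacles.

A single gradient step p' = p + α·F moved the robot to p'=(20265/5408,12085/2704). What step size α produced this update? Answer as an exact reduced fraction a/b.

F_att = 5/4·(g−p) = 5/4·(-8,3) = (-10.0000,3.7500)
o1: d²=26 ≤ ρ²=29; F_rep = 3·(-5,1)/26² = (-0.0222,0.0044)
o2: d²=65 > ρ²=29 → inactive
o3: d²=272 > ρ²=29 → inactive
o4: d²=221 > ρ²=29 → inactive
F = F_att + ΣF_rep = (-10.0222,3.7544)
Δp = p'−p = (-1.2528,0.4693); α = Δx/Fx = (-6775/5408) / (-6775/676) = 1/8
check: Δy/Fy = (1269/2704) / (1269/338) = 1/8 ✓

α = 1/8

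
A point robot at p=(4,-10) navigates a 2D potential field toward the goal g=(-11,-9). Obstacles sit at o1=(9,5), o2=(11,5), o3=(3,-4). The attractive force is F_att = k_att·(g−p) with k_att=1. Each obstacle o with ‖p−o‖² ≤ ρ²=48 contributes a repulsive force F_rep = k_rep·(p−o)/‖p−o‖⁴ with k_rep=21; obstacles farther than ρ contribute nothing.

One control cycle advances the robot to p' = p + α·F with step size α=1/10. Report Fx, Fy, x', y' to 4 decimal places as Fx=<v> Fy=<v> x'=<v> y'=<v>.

Fx=-14.9847 Fy=0.9080 x'=2.5015 y'=-9.9092

F_att = 1·(g−p) = 1·(-15,1) = (-15.0000,1.0000)
o1: d²=250 > ρ²=48 → inactive
o2: d²=274 > ρ²=48 → inactive
o3: d²=37 ≤ ρ²=48; F_rep = 21·(1,-6)/37² = (0.0153,-0.0920)
F = F_att + ΣF_rep = (-14.9847,0.9080)
p' = p + 1/10·F = (2.5015,-9.9092)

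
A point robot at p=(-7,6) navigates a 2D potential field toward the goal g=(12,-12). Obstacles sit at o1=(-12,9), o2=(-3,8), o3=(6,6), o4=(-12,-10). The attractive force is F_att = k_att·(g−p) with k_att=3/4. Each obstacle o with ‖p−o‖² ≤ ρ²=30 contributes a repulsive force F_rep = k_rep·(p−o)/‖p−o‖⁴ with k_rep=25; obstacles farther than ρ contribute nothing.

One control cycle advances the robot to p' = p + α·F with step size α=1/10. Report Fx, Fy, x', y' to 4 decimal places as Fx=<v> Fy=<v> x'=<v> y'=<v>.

Fx=14.0000 Fy=-13.6250 x'=-5.6000 y'=4.6375

F_att = 3/4·(g−p) = 3/4·(19,-18) = (14.2500,-13.5000)
o1: d²=34 > ρ²=30 → inactive
o2: d²=20 ≤ ρ²=30; F_rep = 25·(-4,-2)/20² = (-0.2500,-0.1250)
o3: d²=169 > ρ²=30 → inactive
o4: d²=281 > ρ²=30 → inactive
F = F_att + ΣF_rep = (14.0000,-13.6250)
p' = p + 1/10·F = (-5.6000,4.6375)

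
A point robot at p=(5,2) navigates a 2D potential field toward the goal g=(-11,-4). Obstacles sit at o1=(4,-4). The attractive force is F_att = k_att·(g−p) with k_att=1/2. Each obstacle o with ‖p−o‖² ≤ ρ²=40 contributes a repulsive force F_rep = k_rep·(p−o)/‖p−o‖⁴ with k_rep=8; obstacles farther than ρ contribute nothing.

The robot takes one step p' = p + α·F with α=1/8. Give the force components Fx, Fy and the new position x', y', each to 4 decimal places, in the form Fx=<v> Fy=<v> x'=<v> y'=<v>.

Fx=-7.9942 Fy=-2.9649 x'=4.0007 y'=1.6294

F_att = 1/2·(g−p) = 1/2·(-16,-6) = (-8.0000,-3.0000)
o1: d²=37 ≤ ρ²=40; F_rep = 8·(1,6)/37² = (0.0058,0.0351)
F = F_att + ΣF_rep = (-7.9942,-2.9649)
p' = p + 1/8·F = (4.0007,1.6294)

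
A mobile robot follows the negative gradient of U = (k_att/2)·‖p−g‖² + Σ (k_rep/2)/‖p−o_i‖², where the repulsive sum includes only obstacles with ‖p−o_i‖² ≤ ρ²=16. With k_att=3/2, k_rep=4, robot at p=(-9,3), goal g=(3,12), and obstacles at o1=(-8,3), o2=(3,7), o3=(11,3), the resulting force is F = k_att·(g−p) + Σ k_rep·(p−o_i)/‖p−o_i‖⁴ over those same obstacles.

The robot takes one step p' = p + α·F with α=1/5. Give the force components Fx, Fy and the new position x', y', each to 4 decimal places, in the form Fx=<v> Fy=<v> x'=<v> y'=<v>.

Fx=14.0000 Fy=13.5000 x'=-6.2000 y'=5.7000

F_att = 3/2·(g−p) = 3/2·(12,9) = (18.0000,13.5000)
o1: d²=1 ≤ ρ²=16; F_rep = 4·(-1,0)/1² = (-4.0000,0.0000)
o2: d²=160 > ρ²=16 → inactive
o3: d²=400 > ρ²=16 → inactive
F = F_att + ΣF_rep = (14.0000,13.5000)
p' = p + 1/5·F = (-6.2000,5.7000)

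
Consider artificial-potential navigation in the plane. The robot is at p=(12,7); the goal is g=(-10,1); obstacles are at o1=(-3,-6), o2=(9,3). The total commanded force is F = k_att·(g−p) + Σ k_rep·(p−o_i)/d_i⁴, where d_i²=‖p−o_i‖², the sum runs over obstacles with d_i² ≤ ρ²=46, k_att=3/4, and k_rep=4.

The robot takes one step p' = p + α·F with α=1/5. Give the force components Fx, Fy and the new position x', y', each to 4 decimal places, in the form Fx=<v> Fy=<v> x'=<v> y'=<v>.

Fx=-16.4808 Fy=-4.4744 x'=8.7038 y'=6.1051

F_att = 3/4·(g−p) = 3/4·(-22,-6) = (-16.5000,-4.5000)
o1: d²=394 > ρ²=46 → inactive
o2: d²=25 ≤ ρ²=46; F_rep = 4·(3,4)/25² = (0.0192,0.0256)
F = F_att + ΣF_rep = (-16.4808,-4.4744)
p' = p + 1/5·F = (8.7038,6.1051)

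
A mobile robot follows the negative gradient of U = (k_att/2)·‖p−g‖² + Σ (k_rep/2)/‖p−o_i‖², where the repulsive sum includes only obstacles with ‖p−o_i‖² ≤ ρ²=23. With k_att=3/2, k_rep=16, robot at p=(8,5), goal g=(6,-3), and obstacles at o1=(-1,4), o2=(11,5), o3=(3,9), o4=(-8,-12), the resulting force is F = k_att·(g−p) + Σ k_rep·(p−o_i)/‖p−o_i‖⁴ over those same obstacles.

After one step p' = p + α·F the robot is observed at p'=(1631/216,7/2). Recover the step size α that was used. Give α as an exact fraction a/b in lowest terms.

F_att = 3/2·(g−p) = 3/2·(-2,-8) = (-3.0000,-12.0000)
o1: d²=82 > ρ²=23 → inactive
o2: d²=9 ≤ ρ²=23; F_rep = 16·(-3,0)/9² = (-0.5926,0.0000)
o3: d²=41 > ρ²=23 → inactive
o4: d²=545 > ρ²=23 → inactive
F = F_att + ΣF_rep = (-3.5926,-12.0000)
Δp = p'−p = (-0.4491,-1.5000); α = Δx/Fx = (-97/216) / (-97/27) = 1/8
check: Δy/Fy = (-3/2) / (-12) = 1/8 ✓

α = 1/8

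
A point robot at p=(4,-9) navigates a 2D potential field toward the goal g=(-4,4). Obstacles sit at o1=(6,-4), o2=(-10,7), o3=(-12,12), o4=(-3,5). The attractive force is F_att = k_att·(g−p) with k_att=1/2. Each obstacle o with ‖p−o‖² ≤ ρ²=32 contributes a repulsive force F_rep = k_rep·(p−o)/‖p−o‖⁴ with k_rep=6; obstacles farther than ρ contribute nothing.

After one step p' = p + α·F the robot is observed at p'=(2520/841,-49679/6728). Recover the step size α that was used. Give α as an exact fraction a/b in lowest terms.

α = 1/4

F_att = 1/2·(g−p) = 1/2·(-8,13) = (-4.0000,6.5000)
o1: d²=29 ≤ ρ²=32; F_rep = 6·(-2,-5)/29² = (-0.0143,-0.0357)
o2: d²=452 > ρ²=32 → inactive
o3: d²=697 > ρ²=32 → inactive
o4: d²=245 > ρ²=32 → inactive
F = F_att + ΣF_rep = (-4.0143,6.4643)
Δp = p'−p = (-1.0036,1.6161); α = Δx/Fx = (-844/841) / (-3376/841) = 1/4
check: Δy/Fy = (10873/6728) / (10873/1682) = 1/4 ✓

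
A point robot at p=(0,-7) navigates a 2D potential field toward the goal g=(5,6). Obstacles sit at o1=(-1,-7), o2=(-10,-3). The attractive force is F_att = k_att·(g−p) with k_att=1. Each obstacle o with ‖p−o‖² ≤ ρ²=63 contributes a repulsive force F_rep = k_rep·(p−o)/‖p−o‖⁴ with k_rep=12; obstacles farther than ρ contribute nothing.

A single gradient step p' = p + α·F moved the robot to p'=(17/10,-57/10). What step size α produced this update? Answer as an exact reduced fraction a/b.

F_att = 1·(g−p) = 1·(5,13) = (5.0000,13.0000)
o1: d²=1 ≤ ρ²=63; F_rep = 12·(1,0)/1² = (12.0000,0.0000)
o2: d²=116 > ρ²=63 → inactive
F = F_att + ΣF_rep = (17.0000,13.0000)
Δp = p'−p = (1.7000,1.3000); α = Δx/Fx = (17/10) / (17) = 1/10
check: Δy/Fy = (13/10) / (13) = 1/10 ✓

α = 1/10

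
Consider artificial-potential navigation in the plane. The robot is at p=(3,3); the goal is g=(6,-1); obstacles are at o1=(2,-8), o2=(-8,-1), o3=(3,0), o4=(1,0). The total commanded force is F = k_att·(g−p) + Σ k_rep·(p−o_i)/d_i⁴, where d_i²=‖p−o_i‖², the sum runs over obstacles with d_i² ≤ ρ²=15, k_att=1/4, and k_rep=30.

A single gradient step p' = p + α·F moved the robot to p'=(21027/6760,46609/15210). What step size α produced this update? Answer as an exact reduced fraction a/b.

α = 1/10

F_att = 1/4·(g−p) = 1/4·(3,-4) = (0.7500,-1.0000)
o1: d²=122 > ρ²=15 → inactive
o2: d²=137 > ρ²=15 → inactive
o3: d²=9 ≤ ρ²=15; F_rep = 30·(0,3)/9² = (0.0000,1.1111)
o4: d²=13 ≤ ρ²=15; F_rep = 30·(2,3)/13² = (0.3550,0.5325)
F = F_att + ΣF_rep = (1.1050,0.6437)
Δp = p'−p = (0.1105,0.0644); α = Δx/Fx = (747/6760) / (747/676) = 1/10
check: Δy/Fy = (979/15210) / (979/1521) = 1/10 ✓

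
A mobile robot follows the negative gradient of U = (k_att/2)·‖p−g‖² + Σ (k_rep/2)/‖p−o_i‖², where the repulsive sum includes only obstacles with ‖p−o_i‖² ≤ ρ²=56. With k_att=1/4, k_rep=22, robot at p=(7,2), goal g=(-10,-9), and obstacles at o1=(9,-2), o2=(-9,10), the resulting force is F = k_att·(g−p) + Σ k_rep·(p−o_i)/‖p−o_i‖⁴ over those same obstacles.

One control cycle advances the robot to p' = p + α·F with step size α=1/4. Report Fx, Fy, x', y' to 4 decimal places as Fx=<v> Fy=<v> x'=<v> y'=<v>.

Fx=-4.3600 Fy=-2.5300 x'=5.9100 y'=1.3675

F_att = 1/4·(g−p) = 1/4·(-17,-11) = (-4.2500,-2.7500)
o1: d²=20 ≤ ρ²=56; F_rep = 22·(-2,4)/20² = (-0.1100,0.2200)
o2: d²=320 > ρ²=56 → inactive
F = F_att + ΣF_rep = (-4.3600,-2.5300)
p' = p + 1/4·F = (5.9100,1.3675)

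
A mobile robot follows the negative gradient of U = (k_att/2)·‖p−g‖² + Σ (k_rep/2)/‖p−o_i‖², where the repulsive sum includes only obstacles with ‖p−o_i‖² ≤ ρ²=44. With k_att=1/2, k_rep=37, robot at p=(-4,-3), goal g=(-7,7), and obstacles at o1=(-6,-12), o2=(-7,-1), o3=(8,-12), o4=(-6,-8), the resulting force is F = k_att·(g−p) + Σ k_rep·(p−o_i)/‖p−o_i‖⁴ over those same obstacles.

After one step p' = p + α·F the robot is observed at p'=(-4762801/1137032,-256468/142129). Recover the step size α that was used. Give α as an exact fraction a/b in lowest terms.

F_att = 1/2·(g−p) = 1/2·(-3,10) = (-1.5000,5.0000)
o1: d²=85 > ρ²=44 → inactive
o2: d²=13 ≤ ρ²=44; F_rep = 37·(3,-2)/13² = (0.6568,-0.4379)
o3: d²=225 > ρ²=44 → inactive
o4: d²=29 ≤ ρ²=44; F_rep = 37·(2,5)/29² = (0.0880,0.2200)
F = F_att + ΣF_rep = (-0.7552,4.7821)
Δp = p'−p = (-0.1888,1.1955); α = Δx/Fx = (-214673/1137032) / (-214673/284258) = 1/4
check: Δy/Fy = (169919/142129) / (679676/142129) = 1/4 ✓

α = 1/4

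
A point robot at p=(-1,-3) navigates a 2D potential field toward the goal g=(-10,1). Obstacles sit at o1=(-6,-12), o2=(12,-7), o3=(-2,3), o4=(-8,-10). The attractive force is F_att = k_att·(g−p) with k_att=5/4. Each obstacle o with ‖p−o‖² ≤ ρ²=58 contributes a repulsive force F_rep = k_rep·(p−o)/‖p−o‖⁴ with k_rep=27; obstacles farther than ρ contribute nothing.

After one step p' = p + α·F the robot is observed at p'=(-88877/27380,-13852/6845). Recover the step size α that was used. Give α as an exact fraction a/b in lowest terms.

α = 1/5

F_att = 5/4·(g−p) = 5/4·(-9,4) = (-11.2500,5.0000)
o1: d²=106 > ρ²=58 → inactive
o2: d²=185 > ρ²=58 → inactive
o3: d²=37 ≤ ρ²=58; F_rep = 27·(1,-6)/37² = (0.0197,-0.1183)
o4: d²=98 > ρ²=58 → inactive
F = F_att + ΣF_rep = (-11.2303,4.8817)
Δp = p'−p = (-2.2461,0.9763); α = Δx/Fx = (-61497/27380) / (-61497/5476) = 1/5
check: Δy/Fy = (6683/6845) / (6683/1369) = 1/5 ✓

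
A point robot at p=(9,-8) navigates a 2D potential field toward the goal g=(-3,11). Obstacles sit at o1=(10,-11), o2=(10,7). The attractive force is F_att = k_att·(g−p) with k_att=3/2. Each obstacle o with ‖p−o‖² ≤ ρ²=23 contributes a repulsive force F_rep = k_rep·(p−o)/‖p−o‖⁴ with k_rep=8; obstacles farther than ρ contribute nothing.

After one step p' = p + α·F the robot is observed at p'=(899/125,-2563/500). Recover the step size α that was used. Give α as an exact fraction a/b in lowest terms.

F_att = 3/2·(g−p) = 3/2·(-12,19) = (-18.0000,28.5000)
o1: d²=10 ≤ ρ²=23; F_rep = 8·(-1,3)/10² = (-0.0800,0.2400)
o2: d²=226 > ρ²=23 → inactive
F = F_att + ΣF_rep = (-18.0800,28.7400)
Δp = p'−p = (-1.8080,2.8740); α = Δx/Fx = (-226/125) / (-452/25) = 1/10
check: Δy/Fy = (1437/500) / (1437/50) = 1/10 ✓

α = 1/10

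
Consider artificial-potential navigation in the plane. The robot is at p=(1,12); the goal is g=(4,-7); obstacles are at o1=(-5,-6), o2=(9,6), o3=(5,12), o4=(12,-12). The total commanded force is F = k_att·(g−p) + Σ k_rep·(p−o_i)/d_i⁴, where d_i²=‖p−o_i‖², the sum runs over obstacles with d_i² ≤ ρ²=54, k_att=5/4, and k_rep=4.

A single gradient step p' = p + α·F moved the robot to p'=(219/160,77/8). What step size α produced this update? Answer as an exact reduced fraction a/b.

F_att = 5/4·(g−p) = 5/4·(3,-19) = (3.7500,-23.7500)
o1: d²=360 > ρ²=54 → inactive
o2: d²=100 > ρ²=54 → inactive
o3: d²=16 ≤ ρ²=54; F_rep = 4·(-4,0)/16² = (-0.0625,0.0000)
o4: d²=697 > ρ²=54 → inactive
F = F_att + ΣF_rep = (3.6875,-23.7500)
Δp = p'−p = (0.3688,-2.3750); α = Δx/Fx = (59/160) / (59/16) = 1/10
check: Δy/Fy = (-19/8) / (-95/4) = 1/10 ✓

α = 1/10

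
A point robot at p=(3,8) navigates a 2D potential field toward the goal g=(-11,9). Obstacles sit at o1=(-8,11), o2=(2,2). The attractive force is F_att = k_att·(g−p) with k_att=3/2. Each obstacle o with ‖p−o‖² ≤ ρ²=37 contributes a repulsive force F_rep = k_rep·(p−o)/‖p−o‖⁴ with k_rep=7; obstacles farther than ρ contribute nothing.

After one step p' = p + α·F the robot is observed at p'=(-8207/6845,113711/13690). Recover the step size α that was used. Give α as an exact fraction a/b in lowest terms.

F_att = 3/2·(g−p) = 3/2·(-14,1) = (-21.0000,1.5000)
o1: d²=130 > ρ²=37 → inactive
o2: d²=37 ≤ ρ²=37; F_rep = 7·(1,6)/37² = (0.0051,0.0307)
F = F_att + ΣF_rep = (-20.9949,1.5307)
Δp = p'−p = (-4.1990,0.3061); α = Δx/Fx = (-28742/6845) / (-28742/1369) = 1/5
check: Δy/Fy = (4191/13690) / (4191/2738) = 1/5 ✓

α = 1/5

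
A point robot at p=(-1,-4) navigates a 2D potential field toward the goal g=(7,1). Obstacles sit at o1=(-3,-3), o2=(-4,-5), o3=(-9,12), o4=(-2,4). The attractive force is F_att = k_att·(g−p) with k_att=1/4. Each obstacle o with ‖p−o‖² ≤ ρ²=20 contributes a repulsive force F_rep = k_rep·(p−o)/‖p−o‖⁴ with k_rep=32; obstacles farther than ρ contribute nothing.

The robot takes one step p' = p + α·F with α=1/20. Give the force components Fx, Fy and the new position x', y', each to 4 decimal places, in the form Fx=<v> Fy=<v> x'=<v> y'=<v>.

Fx=5.5200 Fy=0.2900 x'=-0.7240 y'=-3.9855

F_att = 1/4·(g−p) = 1/4·(8,5) = (2.0000,1.2500)
o1: d²=5 ≤ ρ²=20; F_rep = 32·(2,-1)/5² = (2.5600,-1.2800)
o2: d²=10 ≤ ρ²=20; F_rep = 32·(3,1)/10² = (0.9600,0.3200)
o3: d²=320 > ρ²=20 → inactive
o4: d²=65 > ρ²=20 → inactive
F = F_att + ΣF_rep = (5.5200,0.2900)
p' = p + 1/20·F = (-0.7240,-3.9855)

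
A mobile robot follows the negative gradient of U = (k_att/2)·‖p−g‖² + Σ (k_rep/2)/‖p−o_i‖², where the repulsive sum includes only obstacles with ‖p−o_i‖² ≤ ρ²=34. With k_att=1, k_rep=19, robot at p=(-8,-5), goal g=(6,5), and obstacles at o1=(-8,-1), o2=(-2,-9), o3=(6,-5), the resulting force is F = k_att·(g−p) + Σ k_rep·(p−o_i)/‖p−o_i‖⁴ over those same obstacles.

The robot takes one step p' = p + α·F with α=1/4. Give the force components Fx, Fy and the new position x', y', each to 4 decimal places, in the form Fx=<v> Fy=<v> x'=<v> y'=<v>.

Fx=14.0000 Fy=9.7031 x'=-4.5000 y'=-2.5742

F_att = 1·(g−p) = 1·(14,10) = (14.0000,10.0000)
o1: d²=16 ≤ ρ²=34; F_rep = 19·(0,-4)/16² = (0.0000,-0.2969)
o2: d²=52 > ρ²=34 → inactive
o3: d²=196 > ρ²=34 → inactive
F = F_att + ΣF_rep = (14.0000,9.7031)
p' = p + 1/4·F = (-4.5000,-2.5742)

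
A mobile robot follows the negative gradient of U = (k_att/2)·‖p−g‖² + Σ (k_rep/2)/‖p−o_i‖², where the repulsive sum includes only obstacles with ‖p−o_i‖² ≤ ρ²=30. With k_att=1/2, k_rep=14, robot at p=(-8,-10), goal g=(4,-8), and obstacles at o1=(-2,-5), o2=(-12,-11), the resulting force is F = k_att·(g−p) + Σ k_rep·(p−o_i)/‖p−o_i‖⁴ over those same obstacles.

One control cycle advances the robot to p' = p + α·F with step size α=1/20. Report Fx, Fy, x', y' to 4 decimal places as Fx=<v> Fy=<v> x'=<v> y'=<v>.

F_att = 1/2·(g−p) = 1/2·(12,2) = (6.0000,1.0000)
o1: d²=61 > ρ²=30 → inactive
o2: d²=17 ≤ ρ²=30; F_rep = 14·(4,1)/17² = (0.1938,0.0484)
F = F_att + ΣF_rep = (6.1938,1.0484)
p' = p + 1/20·F = (-7.6903,-9.9476)

Fx=6.1938 Fy=1.0484 x'=-7.6903 y'=-9.9476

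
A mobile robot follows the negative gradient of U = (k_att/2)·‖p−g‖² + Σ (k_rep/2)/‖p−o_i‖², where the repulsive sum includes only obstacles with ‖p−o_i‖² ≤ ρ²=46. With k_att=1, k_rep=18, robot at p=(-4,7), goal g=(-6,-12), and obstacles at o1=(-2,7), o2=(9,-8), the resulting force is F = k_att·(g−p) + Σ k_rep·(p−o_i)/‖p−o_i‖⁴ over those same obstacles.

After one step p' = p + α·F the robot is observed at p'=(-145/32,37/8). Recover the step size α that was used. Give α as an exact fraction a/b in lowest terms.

F_att = 1·(g−p) = 1·(-2,-19) = (-2.0000,-19.0000)
o1: d²=4 ≤ ρ²=46; F_rep = 18·(-2,0)/4² = (-2.2500,0.0000)
o2: d²=394 > ρ²=46 → inactive
F = F_att + ΣF_rep = (-4.2500,-19.0000)
Δp = p'−p = (-0.5312,-2.3750); α = Δx/Fx = (-17/32) / (-17/4) = 1/8
check: Δy/Fy = (-19/8) / (-19) = 1/8 ✓

α = 1/8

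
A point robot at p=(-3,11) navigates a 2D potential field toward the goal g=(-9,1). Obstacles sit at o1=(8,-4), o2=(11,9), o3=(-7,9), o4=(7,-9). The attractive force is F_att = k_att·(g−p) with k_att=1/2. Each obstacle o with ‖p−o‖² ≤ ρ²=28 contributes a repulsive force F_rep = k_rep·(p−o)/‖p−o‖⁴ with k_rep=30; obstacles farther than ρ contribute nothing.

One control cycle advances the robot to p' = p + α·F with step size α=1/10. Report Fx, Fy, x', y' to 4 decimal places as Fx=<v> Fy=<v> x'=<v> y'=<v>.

Fx=-2.7000 Fy=-4.8500 x'=-3.2700 y'=10.5150

F_att = 1/2·(g−p) = 1/2·(-6,-10) = (-3.0000,-5.0000)
o1: d²=346 > ρ²=28 → inactive
o2: d²=200 > ρ²=28 → inactive
o3: d²=20 ≤ ρ²=28; F_rep = 30·(4,2)/20² = (0.3000,0.1500)
o4: d²=500 > ρ²=28 → inactive
F = F_att + ΣF_rep = (-2.7000,-4.8500)
p' = p + 1/10·F = (-3.2700,10.5150)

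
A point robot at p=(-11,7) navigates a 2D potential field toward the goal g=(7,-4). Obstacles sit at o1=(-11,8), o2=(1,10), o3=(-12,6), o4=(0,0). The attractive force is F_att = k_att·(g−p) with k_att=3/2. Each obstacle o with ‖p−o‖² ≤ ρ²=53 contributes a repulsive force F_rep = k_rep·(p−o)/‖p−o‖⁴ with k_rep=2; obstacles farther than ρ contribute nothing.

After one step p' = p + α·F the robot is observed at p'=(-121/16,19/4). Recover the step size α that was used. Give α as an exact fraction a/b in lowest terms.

F_att = 3/2·(g−p) = 3/2·(18,-11) = (27.0000,-16.5000)
o1: d²=1 ≤ ρ²=53; F_rep = 2·(0,-1)/1² = (0.0000,-2.0000)
o2: d²=153 > ρ²=53 → inactive
o3: d²=2 ≤ ρ²=53; F_rep = 2·(1,1)/2² = (0.5000,0.5000)
o4: d²=170 > ρ²=53 → inactive
F = F_att + ΣF_rep = (27.5000,-18.0000)
Δp = p'−p = (3.4375,-2.2500); α = Δx/Fx = (55/16) / (55/2) = 1/8
check: Δy/Fy = (-9/4) / (-18) = 1/8 ✓

α = 1/8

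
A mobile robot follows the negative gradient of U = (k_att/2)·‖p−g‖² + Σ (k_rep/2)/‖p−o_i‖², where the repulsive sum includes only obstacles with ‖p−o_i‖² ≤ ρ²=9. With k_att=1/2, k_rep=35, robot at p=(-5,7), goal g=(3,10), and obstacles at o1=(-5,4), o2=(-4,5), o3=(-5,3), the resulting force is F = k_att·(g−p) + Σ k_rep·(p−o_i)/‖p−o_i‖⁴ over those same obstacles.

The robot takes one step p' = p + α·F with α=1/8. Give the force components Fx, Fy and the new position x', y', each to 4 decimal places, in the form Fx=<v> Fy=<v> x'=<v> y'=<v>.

Fx=2.6000 Fy=5.5963 x'=-4.6750 y'=7.6995

F_att = 1/2·(g−p) = 1/2·(8,3) = (4.0000,1.5000)
o1: d²=9 ≤ ρ²=9; F_rep = 35·(0,3)/9² = (0.0000,1.2963)
o2: d²=5 ≤ ρ²=9; F_rep = 35·(-1,2)/5² = (-1.4000,2.8000)
o3: d²=16 > ρ²=9 → inactive
F = F_att + ΣF_rep = (2.6000,5.5963)
p' = p + 1/8·F = (-4.6750,7.6995)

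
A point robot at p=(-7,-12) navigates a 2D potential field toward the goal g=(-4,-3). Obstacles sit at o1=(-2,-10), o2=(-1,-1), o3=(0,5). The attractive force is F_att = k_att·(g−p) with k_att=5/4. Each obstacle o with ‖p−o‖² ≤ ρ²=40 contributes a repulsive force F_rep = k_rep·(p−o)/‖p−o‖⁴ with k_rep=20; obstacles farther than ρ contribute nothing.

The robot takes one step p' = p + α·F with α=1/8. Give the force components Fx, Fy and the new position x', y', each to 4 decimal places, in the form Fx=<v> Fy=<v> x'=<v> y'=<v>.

Fx=3.6311 Fy=11.2024 x'=-6.5461 y'=-10.5997

F_att = 5/4·(g−p) = 5/4·(3,9) = (3.7500,11.2500)
o1: d²=29 ≤ ρ²=40; F_rep = 20·(-5,-2)/29² = (-0.1189,-0.0476)
o2: d²=157 > ρ²=40 → inactive
o3: d²=338 > ρ²=40 → inactive
F = F_att + ΣF_rep = (3.6311,11.2024)
p' = p + 1/8·F = (-6.5461,-10.5997)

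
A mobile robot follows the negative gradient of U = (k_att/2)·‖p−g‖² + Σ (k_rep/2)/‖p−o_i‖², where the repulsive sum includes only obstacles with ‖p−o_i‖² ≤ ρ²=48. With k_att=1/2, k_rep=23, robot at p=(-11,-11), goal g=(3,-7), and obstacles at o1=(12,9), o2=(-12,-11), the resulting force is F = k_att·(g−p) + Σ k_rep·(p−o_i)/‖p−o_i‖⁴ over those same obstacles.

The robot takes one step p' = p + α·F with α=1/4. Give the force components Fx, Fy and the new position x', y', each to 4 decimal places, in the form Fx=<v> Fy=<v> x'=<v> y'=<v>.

Fx=30.0000 Fy=2.0000 x'=-3.5000 y'=-10.5000

F_att = 1/2·(g−p) = 1/2·(14,4) = (7.0000,2.0000)
o1: d²=929 > ρ²=48 → inactive
o2: d²=1 ≤ ρ²=48; F_rep = 23·(1,0)/1² = (23.0000,0.0000)
F = F_att + ΣF_rep = (30.0000,2.0000)
p' = p + 1/4·F = (-3.5000,-10.5000)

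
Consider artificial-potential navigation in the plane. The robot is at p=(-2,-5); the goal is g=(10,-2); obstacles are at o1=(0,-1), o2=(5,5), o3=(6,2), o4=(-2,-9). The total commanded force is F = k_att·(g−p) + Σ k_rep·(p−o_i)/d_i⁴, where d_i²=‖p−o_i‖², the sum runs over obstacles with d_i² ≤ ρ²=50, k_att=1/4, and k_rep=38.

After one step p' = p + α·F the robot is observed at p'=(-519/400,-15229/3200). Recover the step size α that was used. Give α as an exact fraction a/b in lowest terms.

F_att = 1/4·(g−p) = 1/4·(12,3) = (3.0000,0.7500)
o1: d²=20 ≤ ρ²=50; F_rep = 38·(-2,-4)/20² = (-0.1900,-0.3800)
o2: d²=149 > ρ²=50 → inactive
o3: d²=113 > ρ²=50 → inactive
o4: d²=16 ≤ ρ²=50; F_rep = 38·(0,4)/16² = (0.0000,0.5938)
F = F_att + ΣF_rep = (2.8100,0.9637)
Δp = p'−p = (0.7025,0.2409); α = Δx/Fx = (281/400) / (281/100) = 1/4
check: Δy/Fy = (771/3200) / (771/800) = 1/4 ✓

α = 1/4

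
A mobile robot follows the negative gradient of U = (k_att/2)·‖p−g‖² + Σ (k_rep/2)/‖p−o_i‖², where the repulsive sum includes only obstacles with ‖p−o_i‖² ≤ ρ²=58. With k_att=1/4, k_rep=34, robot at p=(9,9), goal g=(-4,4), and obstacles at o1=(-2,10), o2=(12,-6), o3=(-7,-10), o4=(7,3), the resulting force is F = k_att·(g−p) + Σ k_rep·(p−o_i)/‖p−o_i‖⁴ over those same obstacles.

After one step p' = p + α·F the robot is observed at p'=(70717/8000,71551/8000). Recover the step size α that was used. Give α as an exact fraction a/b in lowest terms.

α = 1/20

F_att = 1/4·(g−p) = 1/4·(-13,-5) = (-3.2500,-1.2500)
o1: d²=122 > ρ²=58 → inactive
o2: d²=234 > ρ²=58 → inactive
o3: d²=617 > ρ²=58 → inactive
o4: d²=40 ≤ ρ²=58; F_rep = 34·(2,6)/40² = (0.0425,0.1275)
F = F_att + ΣF_rep = (-3.2075,-1.1225)
Δp = p'−p = (-0.1604,-0.0561); α = Δx/Fx = (-1283/8000) / (-1283/400) = 1/20
check: Δy/Fy = (-449/8000) / (-449/400) = 1/20 ✓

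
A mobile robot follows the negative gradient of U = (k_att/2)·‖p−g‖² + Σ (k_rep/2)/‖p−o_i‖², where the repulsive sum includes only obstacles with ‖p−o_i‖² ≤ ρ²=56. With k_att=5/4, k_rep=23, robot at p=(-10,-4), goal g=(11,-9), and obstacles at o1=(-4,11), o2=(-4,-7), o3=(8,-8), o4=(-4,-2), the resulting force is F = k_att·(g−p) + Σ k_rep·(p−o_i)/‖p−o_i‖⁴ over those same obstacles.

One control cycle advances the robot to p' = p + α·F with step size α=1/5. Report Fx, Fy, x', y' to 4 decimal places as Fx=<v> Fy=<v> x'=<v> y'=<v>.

F_att = 5/4·(g−p) = 5/4·(21,-5) = (26.2500,-6.2500)
o1: d²=261 > ρ²=56 → inactive
o2: d²=45 ≤ ρ²=56; F_rep = 23·(-6,3)/45² = (-0.0681,0.0341)
o3: d²=340 > ρ²=56 → inactive
o4: d²=40 ≤ ρ²=56; F_rep = 23·(-6,-2)/40² = (-0.0862,-0.0288)
F = F_att + ΣF_rep = (26.0956,-6.2447)
p' = p + 1/5·F = (-4.7809,-5.2489)

Fx=26.0956 Fy=-6.2447 x'=-4.7809 y'=-5.2489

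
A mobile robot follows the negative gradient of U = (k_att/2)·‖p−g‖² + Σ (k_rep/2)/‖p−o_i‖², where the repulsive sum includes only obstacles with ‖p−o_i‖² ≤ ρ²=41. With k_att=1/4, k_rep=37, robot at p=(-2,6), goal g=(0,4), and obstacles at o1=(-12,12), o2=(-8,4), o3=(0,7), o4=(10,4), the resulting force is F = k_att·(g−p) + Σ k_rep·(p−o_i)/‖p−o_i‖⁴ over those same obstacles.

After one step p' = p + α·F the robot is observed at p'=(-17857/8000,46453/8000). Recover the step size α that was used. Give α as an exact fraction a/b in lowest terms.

α = 1/10

F_att = 1/4·(g−p) = 1/4·(2,-2) = (0.5000,-0.5000)
o1: d²=136 > ρ²=41 → inactive
o2: d²=40 ≤ ρ²=41; F_rep = 37·(6,2)/40² = (0.1388,0.0462)
o3: d²=5 ≤ ρ²=41; F_rep = 37·(-2,-1)/5² = (-2.9600,-1.4800)
o4: d²=148 > ρ²=41 → inactive
F = F_att + ΣF_rep = (-2.3213,-1.9338)
Δp = p'−p = (-0.2321,-0.1934); α = Δx/Fx = (-1857/8000) / (-1857/800) = 1/10
check: Δy/Fy = (-1547/8000) / (-1547/800) = 1/10 ✓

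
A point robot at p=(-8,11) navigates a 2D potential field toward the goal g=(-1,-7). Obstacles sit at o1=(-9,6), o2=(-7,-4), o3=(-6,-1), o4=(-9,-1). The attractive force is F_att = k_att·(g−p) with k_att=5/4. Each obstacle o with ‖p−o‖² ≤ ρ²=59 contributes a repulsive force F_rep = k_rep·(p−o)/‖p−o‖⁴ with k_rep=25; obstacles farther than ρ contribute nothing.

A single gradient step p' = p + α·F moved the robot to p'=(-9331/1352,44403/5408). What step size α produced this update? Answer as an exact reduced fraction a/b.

α = 1/8

F_att = 5/4·(g−p) = 5/4·(7,-18) = (8.7500,-22.5000)
o1: d²=26 ≤ ρ²=59; F_rep = 25·(1,5)/26² = (0.0370,0.1849)
o2: d²=226 > ρ²=59 → inactive
o3: d²=148 > ρ²=59 → inactive
o4: d²=145 > ρ²=59 → inactive
F = F_att + ΣF_rep = (8.7870,-22.3151)
Δp = p'−p = (1.0984,-2.7894); α = Δx/Fx = (1485/1352) / (1485/169) = 1/8
check: Δy/Fy = (-15085/5408) / (-15085/676) = 1/8 ✓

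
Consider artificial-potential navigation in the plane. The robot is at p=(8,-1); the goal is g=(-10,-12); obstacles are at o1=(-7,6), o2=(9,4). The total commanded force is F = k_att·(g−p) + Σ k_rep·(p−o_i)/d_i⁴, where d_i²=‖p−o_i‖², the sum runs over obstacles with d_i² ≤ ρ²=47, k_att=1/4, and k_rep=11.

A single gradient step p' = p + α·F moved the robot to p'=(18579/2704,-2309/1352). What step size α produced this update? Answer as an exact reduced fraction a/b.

F_att = 1/4·(g−p) = 1/4·(-18,-11) = (-4.5000,-2.7500)
o1: d²=274 > ρ²=47 → inactive
o2: d²=26 ≤ ρ²=47; F_rep = 11·(-1,-5)/26² = (-0.0163,-0.0814)
F = F_att + ΣF_rep = (-4.5163,-2.8314)
Δp = p'−p = (-1.1291,-0.7078); α = Δx/Fx = (-3053/2704) / (-3053/676) = 1/4
check: Δy/Fy = (-957/1352) / (-957/338) = 1/4 ✓

α = 1/4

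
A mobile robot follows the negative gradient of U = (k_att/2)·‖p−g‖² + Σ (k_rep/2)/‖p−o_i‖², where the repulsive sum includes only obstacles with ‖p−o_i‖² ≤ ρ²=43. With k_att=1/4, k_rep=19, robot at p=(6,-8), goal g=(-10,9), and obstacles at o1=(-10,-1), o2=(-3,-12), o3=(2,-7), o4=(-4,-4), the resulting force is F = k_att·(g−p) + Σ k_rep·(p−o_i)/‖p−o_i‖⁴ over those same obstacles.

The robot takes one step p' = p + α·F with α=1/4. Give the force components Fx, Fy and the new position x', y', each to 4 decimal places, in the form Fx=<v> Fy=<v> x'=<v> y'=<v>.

Fx=-3.7370 Fy=4.1843 x'=5.0657 y'=-6.9539

F_att = 1/4·(g−p) = 1/4·(-16,17) = (-4.0000,4.2500)
o1: d²=305 > ρ²=43 → inactive
o2: d²=97 > ρ²=43 → inactive
o3: d²=17 ≤ ρ²=43; F_rep = 19·(4,-1)/17² = (0.2630,-0.0657)
o4: d²=116 > ρ²=43 → inactive
F = F_att + ΣF_rep = (-3.7370,4.1843)
p' = p + 1/4·F = (5.0657,-6.9539)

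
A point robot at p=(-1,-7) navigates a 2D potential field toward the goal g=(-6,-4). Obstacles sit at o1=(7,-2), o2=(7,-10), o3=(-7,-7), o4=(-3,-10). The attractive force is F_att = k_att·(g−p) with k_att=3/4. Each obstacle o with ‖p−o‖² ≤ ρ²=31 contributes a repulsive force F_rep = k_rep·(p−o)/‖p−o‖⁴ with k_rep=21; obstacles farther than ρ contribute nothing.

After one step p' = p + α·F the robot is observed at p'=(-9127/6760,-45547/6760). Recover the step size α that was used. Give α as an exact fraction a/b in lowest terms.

α = 1/10

F_att = 3/4·(g−p) = 3/4·(-5,3) = (-3.7500,2.2500)
o1: d²=89 > ρ²=31 → inactive
o2: d²=73 > ρ²=31 → inactive
o3: d²=36 > ρ²=31 → inactive
o4: d²=13 ≤ ρ²=31; F_rep = 21·(2,3)/13² = (0.2485,0.3728)
F = F_att + ΣF_rep = (-3.5015,2.6228)
Δp = p'−p = (-0.3501,0.2623); α = Δx/Fx = (-2367/6760) / (-2367/676) = 1/10
check: Δy/Fy = (1773/6760) / (1773/676) = 1/10 ✓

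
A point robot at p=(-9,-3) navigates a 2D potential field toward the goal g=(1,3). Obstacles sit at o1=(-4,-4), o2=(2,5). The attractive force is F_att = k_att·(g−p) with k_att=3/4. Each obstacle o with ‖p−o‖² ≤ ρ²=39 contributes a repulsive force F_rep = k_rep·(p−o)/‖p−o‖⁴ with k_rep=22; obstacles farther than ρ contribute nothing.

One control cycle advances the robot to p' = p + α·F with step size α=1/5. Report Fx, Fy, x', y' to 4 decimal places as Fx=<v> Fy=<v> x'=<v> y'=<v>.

F_att = 3/4·(g−p) = 3/4·(10,6) = (7.5000,4.5000)
o1: d²=26 ≤ ρ²=39; F_rep = 22·(-5,1)/26² = (-0.1627,0.0325)
o2: d²=185 > ρ²=39 → inactive
F = F_att + ΣF_rep = (7.3373,4.5325)
p' = p + 1/5·F = (-7.5325,-2.0935)

Fx=7.3373 Fy=4.5325 x'=-7.5325 y'=-2.0935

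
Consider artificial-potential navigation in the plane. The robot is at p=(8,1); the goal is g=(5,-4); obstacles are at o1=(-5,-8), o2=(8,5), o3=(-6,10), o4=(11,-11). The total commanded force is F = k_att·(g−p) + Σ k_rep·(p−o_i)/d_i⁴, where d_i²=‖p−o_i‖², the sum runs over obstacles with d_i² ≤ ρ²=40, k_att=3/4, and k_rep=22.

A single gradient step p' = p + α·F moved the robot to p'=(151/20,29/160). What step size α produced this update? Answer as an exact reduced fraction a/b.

F_att = 3/4·(g−p) = 3/4·(-3,-5) = (-2.2500,-3.7500)
o1: d²=250 > ρ²=40 → inactive
o2: d²=16 ≤ ρ²=40; F_rep = 22·(0,-4)/16² = (0.0000,-0.3438)
o3: d²=277 > ρ²=40 → inactive
o4: d²=153 > ρ²=40 → inactive
F = F_att + ΣF_rep = (-2.2500,-4.0938)
Δp = p'−p = (-0.4500,-0.8187); α = Δx/Fx = (-9/20) / (-9/4) = 1/5
check: Δy/Fy = (-131/160) / (-131/32) = 1/5 ✓

α = 1/5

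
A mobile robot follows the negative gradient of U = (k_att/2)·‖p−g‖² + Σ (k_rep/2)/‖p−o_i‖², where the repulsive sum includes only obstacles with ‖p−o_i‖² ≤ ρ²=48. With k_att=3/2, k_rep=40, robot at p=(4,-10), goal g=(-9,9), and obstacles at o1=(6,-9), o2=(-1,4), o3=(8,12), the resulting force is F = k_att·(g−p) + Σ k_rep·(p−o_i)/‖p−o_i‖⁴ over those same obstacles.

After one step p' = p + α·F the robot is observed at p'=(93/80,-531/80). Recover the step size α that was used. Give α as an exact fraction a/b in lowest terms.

F_att = 3/2·(g−p) = 3/2·(-13,19) = (-19.5000,28.5000)
o1: d²=5 ≤ ρ²=48; F_rep = 40·(-2,-1)/5² = (-3.2000,-1.6000)
o2: d²=221 > ρ²=48 → inactive
o3: d²=500 > ρ²=48 → inactive
F = F_att + ΣF_rep = (-22.7000,26.9000)
Δp = p'−p = (-2.8375,3.3625); α = Δx/Fx = (-227/80) / (-227/10) = 1/8
check: Δy/Fy = (269/80) / (269/10) = 1/8 ✓

α = 1/8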